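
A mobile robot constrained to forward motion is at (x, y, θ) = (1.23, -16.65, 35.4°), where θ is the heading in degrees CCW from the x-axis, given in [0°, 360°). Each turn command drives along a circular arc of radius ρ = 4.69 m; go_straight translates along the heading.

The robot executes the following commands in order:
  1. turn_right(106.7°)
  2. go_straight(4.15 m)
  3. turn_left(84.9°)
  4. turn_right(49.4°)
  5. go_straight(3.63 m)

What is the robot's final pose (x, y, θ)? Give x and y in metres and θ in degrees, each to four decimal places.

set_pose: (x, y, θ) = (1.2300, -16.6500, 35.4000°), ρ = 4.69
turn_right(106.7°): centre at ρ to the right, rotate −106.7° → (8.3892, -18.9693, -71.3000° ≡ 288.7000°)
go_straight(4.15): x += 4.15·cos θ, y += 4.15·sin θ → (9.7198, -22.9002, 288.7000°)
turn_left(84.9°): centre at ρ to the left, rotate +84.9° → (15.2650, -25.9550, 373.6000° ≡ 13.6000°)
turn_right(49.4°): centre at ρ to the right, rotate −49.4° → (19.1113, -26.7096, -35.8000° ≡ 324.2000°)
go_straight(3.63): x += 3.63·cos θ, y += 3.63·sin θ → (22.0555, -28.8330, 324.2000°)

(22.0555, -28.8330, 324.2000°)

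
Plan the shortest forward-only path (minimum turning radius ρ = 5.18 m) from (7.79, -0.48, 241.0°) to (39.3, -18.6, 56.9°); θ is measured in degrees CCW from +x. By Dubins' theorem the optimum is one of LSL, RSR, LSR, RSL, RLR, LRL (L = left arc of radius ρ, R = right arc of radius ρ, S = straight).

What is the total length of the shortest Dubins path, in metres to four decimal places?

41.9008 m

Let ψ = atan2(Δy, Δx) = atan2(-18.12, 31.51) = -29.9013° be the start→goal bearing.
Normalize: d = |goal − start| / ρ = 36.348514/5.18 = 7.017088, α = (θ_start − ψ) mod 360° = 270.9013° = 4.728120 rad, β = (θ_goal − ψ) mod 360° = 86.8013° = 1.514968 rad.
Common terms: sin α = -0.999876, cos α = 0.015730, sin β = 0.998442, cos β = 0.055799, cos(α−β) = -0.997441, d² = 49.239520. Work in radians in the unit-radius frame; every candidate has L = ρ·(t + p + q).
LSL: p² = 2 + d² − 2cos(α−β) + 2d(sin α − sin β) = 25.189652; p = √p² = 5.018929; φ = atan2(cos β − cos α, d + sin α − sin β) = 0.007984 rad; t = (φ − α) mod 2π = 1.563049 rad, q = (β − φ) mod 2π = 1.506985 rad → L = 5.18·(1.563049 + 5.018929 + 1.506985) = 5.18·8.088964 = 41.900831 m
RSR: p² = 2 + d² − 2cos(α−β) + 2d(sin β − sin α) = 81.279151; p = √p² = 9.015495; φ = atan2(cos α − cos β, d − sin α + sin β) = -0.004444 rad; t = (α − φ) mod 2π = 4.732564 rad, q = (φ − β) mod 2π = 4.763772 rad → L = 5.18·(4.732564 + 9.015495 + 4.763772) = 5.18·18.511832 = 95.891287 m
LSR: p² = d² − 2 + 2cos(α−β) + 2d(sin α + sin β) = 45.224510; p = √p² = 6.724917; φ = atan2(−cos α − cos β, d + sin α + sin β) − atan2(−2, p) = 0.278876 rad; t = (φ − α) mod 2π = 1.833942 rad, q = (φ − β) mod 2π = 5.047093 rad → L = 5.18·(1.833942 + 6.724917 + 5.047093) = 5.18·13.605952 = 70.478829 m
RSL: p² = d² − 2 + 2cos(α−β) − 2d(sin α + sin β) = 45.264767; p = √p² = 6.727910; φ = atan2(cos α + cos β, d − sin α − sin β) − atan2(2, p) = -0.278758 rad; t = (α − φ) mod 2π = 5.006878 rad, q = (β − φ) mod 2π = 1.793727 rad → L = 5.18·(5.006878 + 6.727910 + 1.793727) = 5.18·13.528514 = 70.077704 m
RLR: c = (6 − d² + 2cos(α−β) + 2d(sin α − sin β))/8 = -9.159894, |c| > 1 → infeasible
LRL: c = (6 − d² + 2cos(α−β) − 2d(sin α − sin β))/8 = -2.148707, |c| > 1 → infeasible
Shortest: LSL with L = 41.900831 m ≈ 41.9008 m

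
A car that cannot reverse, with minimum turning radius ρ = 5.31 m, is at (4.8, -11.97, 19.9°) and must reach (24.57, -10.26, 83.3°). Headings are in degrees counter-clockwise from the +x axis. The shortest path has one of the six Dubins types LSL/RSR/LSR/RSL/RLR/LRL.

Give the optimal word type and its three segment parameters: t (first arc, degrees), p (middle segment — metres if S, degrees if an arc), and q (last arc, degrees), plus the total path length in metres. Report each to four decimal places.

RSL: t = 36.3731°, p = 10.0916 m, q = 99.7731°, L = 22.7092 m

Let ψ = atan2(Δy, Δx) = atan2(1.71, 19.77) = 4.9435° be the start→goal bearing.
Normalize: d = |goal − start| / ρ = 19.843815/5.31 = 3.737065, α = (θ_start − ψ) mod 360° = 14.9565° = 0.261041 rad, β = (θ_goal − ψ) mod 360° = 78.3565° = 1.367579 rad.
Common terms: sin α = 0.258086, cos α = 0.966122, sin β = 0.979422, cos β = 0.201821, cos(α−β) = 0.447759, d² = 13.965655. Work in radians in the unit-radius frame; every candidate has L = ρ·(t + p + q).
LSL: p² = 2 + d² − 2cos(α−β) + 2d(sin α − sin β) = 9.678775; p = √p² = 3.111073; φ = atan2(cos β − cos α, d + sin α − sin β) = -0.248212 rad; t = (φ − α) mod 2π = 5.773933 rad, q = (β − φ) mod 2π = 1.615791 rad → L = 5.31·(5.773933 + 3.111073 + 1.615791) = 5.31·10.500797 = 55.759232 m
RSR: p² = 2 + d² − 2cos(α−β) + 2d(sin β − sin α) = 20.461499; p = √p² = 4.523439; φ = atan2(cos α − cos β, d − sin α + sin β) = 0.169779 rad; t = (α − φ) mod 2π = 0.091262 rad, q = (φ − β) mod 2π = 5.085385 rad → L = 5.31·(0.091262 + 4.523439 + 5.085385) = 5.31·9.700085 = 51.507453 m
LSR: p² = d² − 2 + 2cos(α−β) + 2d(sin α + sin β) = 22.110472; p = √p² = 4.702177; φ = atan2(−cos α − cos β, d + sin α + sin β) − atan2(−2, p) = 0.171548 rad; t = (φ − α) mod 2π = 6.193693 rad, q = (φ − β) mod 2π = 5.087154 rad → L = 5.31·(6.193693 + 4.702177 + 5.087154) = 5.31·15.983025 = 84.869862 m
RSL: p² = d² − 2 + 2cos(α−β) − 2d(sin α + sin β) = 3.611874; p = √p² = 1.900493; φ = atan2(cos α + cos β, d − sin α − sin β) − atan2(2, p) = -0.373790 rad; t = (α − φ) mod 2π = 0.634830 rad, q = (β − φ) mod 2π = 1.741369 rad → L = 5.31·(0.634830 + 1.900493 + 1.741369) = 5.31·4.276692 = 22.709236 m
RLR: c = (6 − d² + 2cos(α−β) + 2d(sin α − sin β))/8 = -1.557687, |c| > 1 → infeasible
LRL: c = (6 − d² + 2cos(α−β) − 2d(sin α − sin β))/8 = -0.209847; p = 2π − arccos c = 4.500971 rad; φ = atan2(cos β − cos α, d + sin α − sin β) = -0.248212 rad; t = (φ − α + p/2) mod 2π = 1.741233 rad, q = (β − α − t + p) mod 2π = 3.866277 rad → L = 5.31·(1.741233 + 4.500971 + 3.866277) = 5.31·10.108480 = 53.676029 m
Shortest: RSL with L = 22.709236 m ≈ 22.7092 m
Convert RSL to answer units (arcs ×180/π): t = 0.634830·180/π = 36.3731°, p = ρ·p = 5.31·1.900493 = 10.0916 m, q = 1.741369·180/π = 99.7731°, L = 22.7092 m.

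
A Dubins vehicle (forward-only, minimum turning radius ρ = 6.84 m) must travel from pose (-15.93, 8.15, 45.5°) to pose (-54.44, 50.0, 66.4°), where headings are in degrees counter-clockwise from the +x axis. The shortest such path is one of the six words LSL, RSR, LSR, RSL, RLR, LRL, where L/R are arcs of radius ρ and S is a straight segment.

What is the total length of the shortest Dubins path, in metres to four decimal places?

Let ψ = atan2(Δy, Δx) = atan2(41.85, -38.51) = 132.6200° be the start→goal bearing.
Normalize: d = |goal − start| / ρ = 56.872160/6.84 = 8.314643, α = (θ_start − ψ) mod 360° = 272.8800° = 4.762655 rad, β = (θ_goal − ψ) mod 360° = 293.7800° = 5.127428 rad.
Common terms: sin α = -0.998737, cos α = 0.050245, sin β = -0.915100, cos β = 0.403226, cos(α−β) = 0.934204, d² = 69.133293. Work in radians in the unit-radius frame; every candidate has L = ρ·(t + p + q).
LSL: p² = 2 + d² − 2cos(α−β) + 2d(sin α − sin β) = 67.874068; p = √p² = 8.238572; φ = atan2(cos β − cos α, d + sin α − sin β) = 0.042858 rad; t = (φ − α) mod 2π = 1.563389 rad, q = (β − φ) mod 2π = 5.084570 rad → L = 6.84·(1.563389 + 8.238572 + 5.084570) = 6.84·14.886531 = 101.823873 m
RSR: p² = 2 + d² − 2cos(α−β) + 2d(sin β − sin α) = 70.655701; p = √p² = 8.405695; φ = atan2(cos α − cos β, d − sin α + sin β) = -0.042005 rad; t = (α − φ) mod 2π = 4.804660 rad, q = (φ − β) mod 2π = 1.113751 rad → L = 6.84·(4.804660 + 8.405695 + 1.113751) = 6.84·14.324106 = 97.976885 m
LSR: p² = d² − 2 + 2cos(α−β) + 2d(sin α + sin β) = 37.175953; p = √p² = 6.097209; φ = atan2(−cos α − cos β, d + sin α + sin β) − atan2(−2, p) = 0.246232 rad; t = (φ − α) mod 2π = 1.766763 rad, q = (φ − β) mod 2π = 1.401989 rad → L = 6.84·(1.766763 + 6.097209 + 1.401989) = 6.84·9.265961 = 63.379171 m
RSL: p² = d² − 2 + 2cos(α−β) − 2d(sin α + sin β) = 100.827452; p = √p² = 10.041287; φ = atan2(cos α + cos β, d − sin α − sin β) − atan2(2, p) = -0.152300 rad; t = (α − φ) mod 2π = 4.914954 rad, q = (β − φ) mod 2π = 5.279728 rad → L = 6.84·(4.914954 + 10.041287 + 5.279728) = 6.84·20.235970 = 138.414033 m
RLR: c = (6 − d² + 2cos(α−β) + 2d(sin α − sin β))/8 = -7.831963, |c| > 1 → infeasible
LRL: c = (6 − d² + 2cos(α−β) − 2d(sin α − sin β))/8 = -7.484258, |c| > 1 → infeasible
Shortest: LSR with L = 63.379171 m ≈ 63.3792 m

63.3792 m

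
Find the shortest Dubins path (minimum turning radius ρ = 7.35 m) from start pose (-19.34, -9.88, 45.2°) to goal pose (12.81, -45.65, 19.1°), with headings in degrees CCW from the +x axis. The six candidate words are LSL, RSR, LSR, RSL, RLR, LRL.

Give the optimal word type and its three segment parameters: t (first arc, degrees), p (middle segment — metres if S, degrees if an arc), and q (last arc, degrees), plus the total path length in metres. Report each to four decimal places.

RSL: t = 114.7087°, p = 30.7364 m, q = 88.6087°, L = 56.8183 m

Let ψ = atan2(Δy, Δx) = atan2(-35.77, 32.15) = -48.0509° be the start→goal bearing.
Normalize: d = |goal − start| / ρ = 48.094858/7.35 = 6.543518, α = (θ_start − ψ) mod 360° = 93.2509° = 1.627535 rad, β = (θ_goal − ψ) mod 360° = 67.1509° = 1.172004 rad.
Common terms: sin α = 0.998391, cos α = -0.056708, sin β = 0.921530, cos β = 0.388306, cos(α−β) = 0.898028, d² = 42.817630. Work in radians in the unit-radius frame; every candidate has L = ρ·(t + p + q).
LSL: p² = 2 + d² − 2cos(α−β) + 2d(sin α − sin β) = 44.027449; p = √p² = 6.635318; φ = atan2(cos β − cos α, d + sin α − sin β) = 0.067118 rad; t = (φ − α) mod 2π = 4.722769 rad, q = (β − φ) mod 2π = 1.104886 rad → L = 7.35·(4.722769 + 6.635318 + 1.104886) = 7.35·12.462973 = 91.602849 m
RSR: p² = 2 + d² − 2cos(α−β) + 2d(sin β − sin α) = 42.015701; p = √p² = 6.481952; φ = atan2(cos α − cos β, d − sin α + sin β) = -0.068708 rad; t = (α − φ) mod 2π = 1.696243 rad, q = (φ − β) mod 2π = 5.042473 rad → L = 7.35·(1.696243 + 6.481952 + 5.042473) = 7.35·13.220668 = 97.171911 m
LSR: p² = d² − 2 + 2cos(α−β) + 2d(sin α + sin β) = 67.739765; p = √p² = 8.230417; φ = atan2(−cos α − cos β, d + sin α + sin β) − atan2(−2, p) = 0.199221 rad; t = (φ − α) mod 2π = 4.854871 rad, q = (φ − β) mod 2π = 5.310402 rad → L = 7.35·(4.854871 + 8.230417 + 5.310402) = 7.35·18.395691 = 135.208326 m
RSL: p² = d² − 2 + 2cos(α−β) − 2d(sin α + sin β) = 17.487605; p = √p² = 4.181818; φ = atan2(cos α + cos β, d − sin α − sin β) − atan2(2, p) = -0.374509 rad; t = (α − φ) mod 2π = 2.002044 rad, q = (β − φ) mod 2π = 1.546513 rad → L = 7.35·(2.002044 + 4.181818 + 1.546513) = 7.35·7.730376 = 56.818260 m
RLR: c = (6 − d² + 2cos(α−β) + 2d(sin α − sin β))/8 = -4.251963, |c| > 1 → infeasible
LRL: c = (6 − d² + 2cos(α−β) − 2d(sin α − sin β))/8 = -4.503431, |c| > 1 → infeasible
Shortest: RSL with L = 56.818260 m ≈ 56.8183 m
Convert RSL to answer units (arcs ×180/π): t = 2.002044·180/π = 114.7087°, p = ρ·p = 7.35·4.181818 = 30.7364 m, q = 1.546513·180/π = 88.6087°, L = 56.8183 m.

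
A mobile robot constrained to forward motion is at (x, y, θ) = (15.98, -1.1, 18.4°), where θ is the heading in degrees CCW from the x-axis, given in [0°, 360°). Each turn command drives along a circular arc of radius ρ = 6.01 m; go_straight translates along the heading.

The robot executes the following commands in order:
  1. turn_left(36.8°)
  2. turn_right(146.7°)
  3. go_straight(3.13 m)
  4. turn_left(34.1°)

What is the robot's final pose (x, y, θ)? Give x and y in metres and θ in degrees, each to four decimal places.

(30.8240, -8.9388, 302.6000°)

set_pose: (x, y, θ) = (15.9800, -1.1000, 18.4000°), ρ = 6.01
turn_left(36.8°): centre at ρ to the left, rotate +36.8° → (19.0181, 1.1728, 55.2000°)
turn_right(146.7°): centre at ρ to the right, rotate −146.7° → (29.9611, -2.4146, -91.5000° ≡ 268.5000°)
go_straight(3.13): x += 3.13·cos θ, y += 3.13·sin θ → (29.8792, -5.5435, 268.5000°)
turn_left(34.1°): centre at ρ to the left, rotate +34.1° → (30.8240, -8.9388, 302.6000°)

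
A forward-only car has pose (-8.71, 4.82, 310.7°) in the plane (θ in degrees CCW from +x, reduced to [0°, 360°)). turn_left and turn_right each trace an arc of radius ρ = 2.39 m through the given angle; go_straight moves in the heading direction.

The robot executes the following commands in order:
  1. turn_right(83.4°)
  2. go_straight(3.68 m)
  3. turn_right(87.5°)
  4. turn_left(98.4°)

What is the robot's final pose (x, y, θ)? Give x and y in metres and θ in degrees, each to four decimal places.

set_pose: (x, y, θ) = (-8.7100, 4.8200, 310.7000°), ρ = 2.39
turn_right(83.4°): centre at ρ to the right, rotate −83.4° → (-8.7655, 1.6407, 227.3000°)
go_straight(3.68): x += 3.68·cos θ, y += 3.68·sin θ → (-11.2611, -1.0638, 227.3000°)
turn_right(87.5°): centre at ρ to the right, rotate −87.5° → (-14.5602, -1.2685, 139.8000°)
turn_left(98.4°): centre at ρ to the left, rotate +98.4° → (-18.1341, -1.8345, 238.2000°)

(-18.1341, -1.8345, 238.2000°)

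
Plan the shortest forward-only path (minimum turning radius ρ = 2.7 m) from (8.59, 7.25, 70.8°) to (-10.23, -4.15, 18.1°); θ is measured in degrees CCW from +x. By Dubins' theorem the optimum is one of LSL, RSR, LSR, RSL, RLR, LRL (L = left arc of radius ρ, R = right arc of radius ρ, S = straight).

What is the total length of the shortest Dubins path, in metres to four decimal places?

34.1592 m

Let ψ = atan2(Δy, Δx) = atan2(-11.40, -18.82) = -148.7951° be the start→goal bearing.
Normalize: d = |goal − start| / ρ = 22.003463/2.7 = 8.149431, α = (θ_start − ψ) mod 360° = 219.5951° = 3.832657 rad, β = (θ_goal − ψ) mod 360° = 166.8951° = 2.912869 rad.
Common terms: sin α = -0.637358, cos α = -0.770568, sin β = 0.226735, cos β = -0.973957, cos(α−β) = 0.605988, d² = 66.413224. Work in radians in the unit-radius frame; every candidate has L = ρ·(t + p + q).
LSL: p² = 2 + d² − 2cos(α−β) + 2d(sin α − sin β) = 53.117519; p = √p² = 7.288177; φ = atan2(cos β − cos α, d + sin α − sin β) = -0.027910 rad; t = (φ − α) mod 2π = 2.422618 rad, q = (β − φ) mod 2π = 2.940779 rad → L = 2.7·(2.422618 + 7.288177 + 2.940779) = 2.7·12.651573 = 34.159248 m
RSR: p² = 2 + d² − 2cos(α−β) + 2d(sin β − sin α) = 81.284975; p = √p² = 9.015818; φ = atan2(cos α − cos β, d − sin α + sin β) = 0.022561 rad; t = (α − φ) mod 2π = 3.810096 rad, q = (φ − β) mod 2π = 3.392877 rad → L = 2.7·(3.810096 + 9.015818 + 3.392877) = 2.7·16.218792 = 43.790738 m
LSR: p² = d² − 2 + 2cos(α−β) + 2d(sin α + sin β) = 58.932508; p = √p² = 7.676751; φ = atan2(−cos α − cos β, d + sin α + sin β) − atan2(−2, p) = 0.476581 rad; t = (φ − α) mod 2π = 2.927109 rad, q = (φ − β) mod 2π = 3.846897 rad → L = 2.7·(2.927109 + 7.676751 + 3.846897) = 2.7·14.450757 = 39.017045 m
RSL: p² = d² − 2 + 2cos(α−β) − 2d(sin α + sin β) = 72.317893; p = √p² = 8.503993; φ = atan2(cos α + cos β, d − sin α − sin β) − atan2(2, p) = -0.432031 rad; t = (α − φ) mod 2π = 4.264688 rad, q = (β − φ) mod 2π = 3.344900 rad → L = 2.7·(4.264688 + 8.503993 + 3.344900) = 2.7·16.113581 = 43.506669 m
RLR: c = (6 − d² + 2cos(α−β) + 2d(sin α − sin β))/8 = -9.160622, |c| > 1 → infeasible
LRL: c = (6 − d² + 2cos(α−β) − 2d(sin α − sin β))/8 = -5.639690, |c| > 1 → infeasible
Shortest: LSL with L = 34.159248 m ≈ 34.1592 m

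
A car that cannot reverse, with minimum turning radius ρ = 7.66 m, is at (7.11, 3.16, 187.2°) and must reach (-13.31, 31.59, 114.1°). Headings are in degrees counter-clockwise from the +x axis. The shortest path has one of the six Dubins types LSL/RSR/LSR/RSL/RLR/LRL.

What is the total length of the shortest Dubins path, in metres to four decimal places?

36.7810 m

Let ψ = atan2(Δy, Δx) = atan2(28.43, -20.42) = 125.6880° be the start→goal bearing.
Normalize: d = |goal − start| / ρ = 35.003447/7.66 = 4.569641, α = (θ_start − ψ) mod 360° = 61.5120° = 1.073587 rad, β = (θ_goal − ψ) mod 360° = 348.4120° = 6.080937 rad.
Common terms: sin α = 0.878917, cos α = 0.476975, sin β = -0.200873, cos β = 0.979617, cos(α−β) = 0.290702, d² = 20.881615. Work in radians in the unit-radius frame; every candidate has L = ρ·(t + p + q).
LSL: p² = 2 + d² − 2cos(α−β) + 2d(sin α − sin β) = 32.168713; p = √p² = 5.671747; φ = atan2(cos β − cos α, d + sin α − sin β) = 0.088739 rad; t = (φ − α) mod 2π = 5.298337 rad, q = (β − φ) mod 2π = 5.992198 rad → L = 7.66·(5.298337 + 5.671747 + 5.992198) = 7.66·16.962282 = 129.931079 m
RSR: p² = 2 + d² − 2cos(α−β) + 2d(sin β − sin α) = 12.431708; p = √p² = 3.525863; φ = atan2(cos α − cos β, d − sin α + sin β) = -0.143046 rad; t = (α − φ) mod 2π = 1.216633 rad, q = (φ − β) mod 2π = 0.059203 rad → L = 7.66·(1.216633 + 3.525863 + 0.059203) = 7.66·4.801698 = 36.781010 m
LSR: p² = d² − 2 + 2cos(α−β) + 2d(sin α + sin β) = 25.659857; p = √p² = 5.065556; φ = atan2(−cos α − cos β, d + sin α + sin β) − atan2(−2, p) = 0.105283 rad; t = (φ − α) mod 2π = 5.314882 rad, q = (φ − β) mod 2π = 0.307532 rad → L = 7.66·(5.314882 + 5.065556 + 0.307532) = 7.66·10.687970 = 81.869847 m
RSL: p² = d² − 2 + 2cos(α−β) − 2d(sin α + sin β) = 13.266182; p = √p² = 3.642277; φ = atan2(cos α + cos β, d − sin α − sin β) − atan2(2, p) = -0.144008 rad; t = (α − φ) mod 2π = 1.217595 rad, q = (β − φ) mod 2π = 6.224944 rad → L = 7.66·(1.217595 + 3.642277 + 6.224944) = 7.66·11.084816 = 84.909693 m
RLR: c = (6 − d² + 2cos(α−β) + 2d(sin α − sin β))/8 = -0.553964; p = 2π − arccos c = 4.125271 rad; φ = atan2(cos α − cos β, d − sin α + sin β) = -0.143046 rad; t = (α − φ + p/2) mod 2π = 3.279269 rad, q = (α − β − t + p) mod 2π = 2.121838 rad → L = 7.66·(3.279269 + 4.125271 + 2.121838) = 7.66·9.526379 = 72.972060 m
LRL: c = (6 − d² + 2cos(α−β) − 2d(sin α − sin β))/8 = -3.021089, |c| > 1 → infeasible
Shortest: RSR with L = 36.781010 m ≈ 36.7810 m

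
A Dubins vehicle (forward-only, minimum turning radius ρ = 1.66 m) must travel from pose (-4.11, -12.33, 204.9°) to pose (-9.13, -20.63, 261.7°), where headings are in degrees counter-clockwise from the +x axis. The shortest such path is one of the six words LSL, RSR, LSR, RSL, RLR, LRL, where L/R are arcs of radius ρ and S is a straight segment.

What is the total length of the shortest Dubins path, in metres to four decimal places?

Let ψ = atan2(Δy, Δx) = atan2(-8.30, -5.02) = -121.1664° be the start→goal bearing.
Normalize: d = |goal − start| / ρ = 9.700021/1.66 = 5.843386, α = (θ_start − ψ) mod 360° = 326.0664° = 5.690932 rad, β = (θ_goal − ψ) mod 360° = 22.8664° = 0.399093 rad.
Common terms: sin α = -0.558232, cos α = 0.829685, sin β = 0.388583, cos β = 0.921414, cos(α−β) = 0.547563, d² = 34.145159. Work in radians in the unit-radius frame; every candidate has L = ρ·(t + p + q).
LSL: p² = 2 + d² − 2cos(α−β) + 2d(sin α − sin β) = 23.984817; p = √p² = 4.897430; φ = atan2(cos β − cos α, d + sin α − sin β) = 0.018731 rad; t = (φ − α) mod 2π = 0.610985 rad, q = (β − φ) mod 2π = 0.380362 rad → L = 1.66·(0.610985 + 4.897430 + 0.380362) = 1.66·5.888777 = 9.775369 m
RSR: p² = 2 + d² − 2cos(α−β) + 2d(sin β − sin α) = 46.115248; p = √p² = 6.790821; φ = atan2(cos α − cos β, d − sin α + sin β) = -0.013508 rad; t = (α − φ) mod 2π = 5.704440 rad, q = (φ − β) mod 2π = 5.870584 rad → L = 1.66·(5.704440 + 6.790821 + 5.870584) = 1.66·18.365844 = 30.487302 m
LSR: p² = d² − 2 + 2cos(α−β) + 2d(sin α + sin β) = 31.257632; p = √p² = 5.590853; φ = atan2(−cos α − cos β, d + sin α + sin β) − atan2(−2, p) = 0.044185 rad; t = (φ − α) mod 2π = 0.636438 rad, q = (φ − β) mod 2π = 5.928277 rad → L = 1.66·(0.636438 + 5.590853 + 5.928277) = 1.66·12.155568 = 20.178242 m
RSL: p² = d² − 2 + 2cos(α−β) − 2d(sin α + sin β) = 35.222939; p = √p² = 5.934892; φ = atan2(cos α + cos β, d − sin α − sin β) − atan2(2, p) = -0.041658 rad; t = (α − φ) mod 2π = 5.732590 rad, q = (β − φ) mod 2π = 0.440752 rad → L = 1.66·(5.732590 + 5.934892 + 0.440752) = 1.66·12.108233 = 20.099667 m
RLR: c = (6 − d² + 2cos(α−β) + 2d(sin α − sin β))/8 = -4.764406, |c| > 1 → infeasible
LRL: c = (6 − d² + 2cos(α−β) − 2d(sin α − sin β))/8 = -1.998102, |c| > 1 → infeasible
Shortest: LSL with L = 9.775369 m ≈ 9.7754 m

9.7754 m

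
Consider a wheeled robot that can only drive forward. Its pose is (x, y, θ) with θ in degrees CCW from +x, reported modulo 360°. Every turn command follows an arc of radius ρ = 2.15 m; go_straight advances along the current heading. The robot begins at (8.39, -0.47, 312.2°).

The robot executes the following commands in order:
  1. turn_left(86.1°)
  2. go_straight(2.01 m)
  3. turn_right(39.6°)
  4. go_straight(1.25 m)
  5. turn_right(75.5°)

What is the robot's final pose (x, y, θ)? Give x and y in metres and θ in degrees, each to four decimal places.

(17.5681, -0.6920, 283.2000°)

set_pose: (x, y, θ) = (8.3900, -0.4700, 312.2000°), ρ = 2.15
turn_left(86.1°): centre at ρ to the left, rotate +86.1° → (11.3153, -0.7131, 398.3000° ≡ 38.3000°)
go_straight(2.01): x += 2.01·cos θ, y += 2.01·sin θ → (12.8927, 0.5327, 38.3000°)
turn_right(39.6°): centre at ρ to the right, rotate −39.6° → (14.2740, 0.9949, -1.3000° ≡ 358.7000°)
go_straight(1.25): x += 1.25·cos θ, y += 1.25·sin θ → (15.5236, 0.9665, 358.7000°)
turn_right(75.5°): centre at ρ to the right, rotate −75.5° → (17.5681, -0.6920, 283.2000°)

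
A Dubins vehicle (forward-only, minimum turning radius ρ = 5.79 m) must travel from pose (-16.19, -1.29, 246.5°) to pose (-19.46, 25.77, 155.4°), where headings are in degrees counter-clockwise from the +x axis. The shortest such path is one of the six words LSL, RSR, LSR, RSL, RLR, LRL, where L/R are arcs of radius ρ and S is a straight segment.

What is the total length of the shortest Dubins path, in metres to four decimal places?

45.2483 m

Let ψ = atan2(Δy, Δx) = atan2(27.06, -3.27) = 96.8904° be the start→goal bearing.
Normalize: d = |goal − start| / ρ = 27.256862/5.79 = 4.707575, α = (θ_start − ψ) mod 360° = 149.6096° = 2.611181 rad, β = (θ_goal − ψ) mod 360° = 58.5096° = 1.021186 rad.
Common terms: sin α = 0.505889, cos α = -0.862599, sin β = 0.852728, cos β = 0.522355, cos(α−β) = -0.019197, d² = 22.161266. Work in radians in the unit-radius frame; every candidate has L = ρ·(t + p + q).
LSL: p² = 2 + d² − 2cos(α−β) + 2d(sin α − sin β) = 20.934115; p = √p² = 4.575381; φ = atan2(cos β − cos α, d + sin α − sin β) = 0.307521 rad; t = (φ − α) mod 2π = 3.979526 rad, q = (β − φ) mod 2π = 0.713665 rad → L = 5.79·(3.979526 + 4.575381 + 0.713665) = 5.79·9.268572 = 53.665031 m
RSR: p² = 2 + d² − 2cos(α−β) + 2d(sin β − sin α) = 27.465207; p = √p² = 5.240726; φ = atan2(cos α − cos β, d − sin α + sin β) = -0.267444 rad; t = (α − φ) mod 2π = 2.878625 rad, q = (φ − β) mod 2π = 4.994555 rad → L = 5.79·(2.878625 + 5.240726 + 4.994555) = 5.79·13.113906 = 75.929516 m
LSR: p² = d² − 2 + 2cos(α−β) + 2d(sin α + sin β) = 32.914452; p = √p² = 5.737112; φ = atan2(−cos α − cos β, d + sin α + sin β) − atan2(−2, p) = 0.391464 rad; t = (φ − α) mod 2π = 4.063468 rad, q = (φ − β) mod 2π = 5.653463 rad → L = 5.79·(4.063468 + 5.737112 + 5.653463) = 5.79·15.454043 = 89.478908 m
RSL: p² = d² − 2 + 2cos(α−β) − 2d(sin α + sin β) = 7.331290; p = √p² = 2.707636; φ = atan2(cos α + cos β, d − sin α − sin β) − atan2(2, p) = -0.737448 rad; t = (α − φ) mod 2π = 3.348629 rad, q = (β − φ) mod 2π = 1.758634 rad → L = 5.79·(3.348629 + 2.707636 + 1.758634) = 5.79·7.814898 = 45.248262 m
RLR: c = (6 − d² + 2cos(α−β) + 2d(sin α − sin β))/8 = -2.433151, |c| > 1 → infeasible
LRL: c = (6 − d² + 2cos(α−β) − 2d(sin α − sin β))/8 = -1.616764, |c| > 1 → infeasible
Shortest: RSL with L = 45.248262 m ≈ 45.2483 m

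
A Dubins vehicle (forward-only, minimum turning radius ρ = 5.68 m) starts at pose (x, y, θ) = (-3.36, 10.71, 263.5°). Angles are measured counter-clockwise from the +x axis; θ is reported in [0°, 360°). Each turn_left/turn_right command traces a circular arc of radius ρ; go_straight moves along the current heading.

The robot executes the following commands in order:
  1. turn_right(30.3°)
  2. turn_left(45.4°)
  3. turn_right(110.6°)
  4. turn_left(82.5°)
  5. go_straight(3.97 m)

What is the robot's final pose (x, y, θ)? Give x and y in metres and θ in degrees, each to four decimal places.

(-20.1807, -10.1087, 250.5000°)

set_pose: (x, y, θ) = (-3.3600, 10.7100, 263.5000°), ρ = 5.68
turn_right(30.3°): centre at ρ to the right, rotate −30.3° → (-4.4553, 7.9505, 233.2000°)
turn_left(45.4°): centre at ρ to the left, rotate +45.4° → (-5.5233, 3.6987, 278.6000°)
turn_right(110.6°): centre at ρ to the right, rotate −110.6° → (-12.3204, -2.7065, 168.0000°)
turn_left(82.5°): centre at ρ to the left, rotate +82.5° → (-18.8555, -6.3664, 250.5000°)
go_straight(3.97): x += 3.97·cos θ, y += 3.97·sin θ → (-20.1807, -10.1087, 250.5000°)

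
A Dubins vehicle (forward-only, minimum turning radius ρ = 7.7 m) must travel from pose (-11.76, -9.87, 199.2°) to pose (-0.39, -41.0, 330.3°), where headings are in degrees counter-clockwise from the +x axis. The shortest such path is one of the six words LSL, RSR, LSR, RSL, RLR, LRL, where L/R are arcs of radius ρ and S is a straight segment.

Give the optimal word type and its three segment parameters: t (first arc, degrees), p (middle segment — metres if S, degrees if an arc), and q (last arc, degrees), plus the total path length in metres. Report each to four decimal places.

Let ψ = atan2(Δy, Δx) = atan2(-31.13, 11.37) = -69.9357° be the start→goal bearing.
Normalize: d = |goal − start| / ρ = 33.141421/7.7 = 4.304081, α = (θ_start − ψ) mod 360° = 269.1357° = 4.697303 rad, β = (θ_goal − ψ) mod 360° = 40.2357° = 0.702245 rad.
Common terms: sin α = -0.999886, cos α = -0.015085, sin β = 0.645933, cos β = 0.763394, cos(α−β) = -0.657375, d² = 18.525110. Work in radians in the unit-radius frame; every candidate has L = ρ·(t + p + q).
LSL: p² = 2 + d² − 2cos(α−β) + 2d(sin α − sin β) = 7.672385; p = √p² = 2.769907; φ = atan2(cos β − cos α, d + sin α − sin β) = 0.284887 rad; t = (φ − α) mod 2π = 1.870769 rad, q = (β − φ) mod 2π = 0.417358 rad → L = 7.7·(1.870769 + 2.769907 + 0.417358) = 7.7·5.058034 = 38.946859 m
RSR: p² = 2 + d² − 2cos(α−β) + 2d(sin β − sin α) = 36.007337; p = √p² = 6.000611; φ = atan2(cos α − cos β, d − sin α + sin β) = -0.130100 rad; t = (α − φ) mod 2π = 4.827403 rad, q = (φ − β) mod 2π = 5.450841 rad → L = 7.7·(4.827403 + 6.000611 + 5.450841) = 7.7·16.278855 = 125.347186 m
LSR: p² = d² − 2 + 2cos(α−β) + 2d(sin α + sin β) = 12.163473; p = √p² = 3.487617; φ = atan2(−cos α − cos β, d + sin α + sin β) − atan2(−2, p) = 0.333454 rad; t = (φ − α) mod 2π = 1.919336 rad, q = (φ − β) mod 2π = 5.914394 rad → L = 7.7·(1.919336 + 3.487617 + 5.914394) = 7.7·11.321347 = 87.174370 m
RSL: p² = d² − 2 + 2cos(α−β) − 2d(sin α + sin β) = 18.257247; p = √p² = 4.272850; φ = atan2(cos α + cos β, d − sin α − sin β) − atan2(2, p) = -0.278492 rad; t = (α − φ) mod 2π = 4.975795 rad, q = (β − φ) mod 2π = 0.980737 rad → L = 7.7·(4.975795 + 4.272850 + 0.980737) = 7.7·10.229382 = 78.766244 m
RLR: c = (6 − d² + 2cos(α−β) + 2d(sin α − sin β))/8 = -3.500917, |c| > 1 → infeasible
LRL: c = (6 − d² + 2cos(α−β) − 2d(sin α − sin β))/8 = 0.040952; p = 2π − arccos c = 4.753352 rad; φ = atan2(cos β − cos α, d + sin α − sin β) = 0.284887 rad; t = (φ − α + p/2) mod 2π = 4.247445 rad, q = (β − α − t + p) mod 2π = 2.794034 rad → L = 7.7·(4.247445 + 4.753352 + 2.794034) = 7.7·11.794831 = 90.820202 m
Shortest: LSL with L = 38.946859 m ≈ 38.9469 m
Convert LSL to answer units (arcs ×180/π): t = 1.870769·180/π = 107.1872°, p = ρ·p = 7.7·2.769907 = 21.3283 m, q = 0.417358·180/π = 23.9128°, L = 38.9469 m.

LSL: t = 107.1872°, p = 21.3283 m, q = 23.9128°, L = 38.9469 m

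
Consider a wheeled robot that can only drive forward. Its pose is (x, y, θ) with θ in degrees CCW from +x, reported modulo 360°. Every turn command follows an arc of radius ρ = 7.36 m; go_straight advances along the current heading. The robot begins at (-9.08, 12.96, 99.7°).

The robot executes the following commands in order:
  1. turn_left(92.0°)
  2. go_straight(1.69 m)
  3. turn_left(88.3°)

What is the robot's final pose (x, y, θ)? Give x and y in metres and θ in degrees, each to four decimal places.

set_pose: (x, y, θ) = (-9.0800, 12.9600, 99.7000°), ρ = 7.36
turn_left(92.0°): centre at ρ to the left, rotate +92.0° → (-17.8273, 18.9270, 191.7000°)
go_straight(1.69): x += 1.69·cos θ, y += 1.69·sin θ → (-19.4822, 18.5843, 191.7000°)
turn_left(88.3°): centre at ρ to the left, rotate +88.3° → (-25.2378, 10.0992, 280.0000°)

(-25.2378, 10.0992, 280.0000°)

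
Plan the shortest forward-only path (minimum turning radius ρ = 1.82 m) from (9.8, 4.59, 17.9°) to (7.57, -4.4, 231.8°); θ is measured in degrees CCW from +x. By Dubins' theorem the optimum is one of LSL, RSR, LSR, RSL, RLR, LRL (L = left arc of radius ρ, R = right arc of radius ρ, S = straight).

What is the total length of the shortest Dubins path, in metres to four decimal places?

Let ψ = atan2(Δy, Δx) = atan2(-8.99, -2.23) = -103.9312° be the start→goal bearing.
Normalize: d = |goal − start| / ρ = 9.262451/1.82 = 5.089259, α = (θ_start − ψ) mod 360° = 121.8312° = 2.126356 rad, β = (θ_goal − ψ) mod 360° = 335.7312° = 5.859615 rad.
Common terms: sin α = 0.849605, cos α = -0.527419, sin β = -0.411018, cos β = 0.911627, cos(α−β) = -0.830012, d² = 25.900555. Work in radians in the unit-radius frame; every candidate has L = ρ·(t + p + q).
LSL: p² = 2 + d² − 2cos(α−β) + 2d(sin α − sin β) = 42.391854; p = √p² = 6.510903; φ = atan2(cos β − cos α, d + sin α − sin β) = 0.222861 rad; t = (φ − α) mod 2π = 4.379691 rad, q = (β − φ) mod 2π = 5.636754 rad → L = 1.82·(4.379691 + 6.510903 + 5.636754) = 1.82·16.527347 = 30.079772 m
RSR: p² = 2 + d² − 2cos(α−β) + 2d(sin β − sin α) = 16.729306; p = √p² = 4.090147; φ = atan2(cos α − cos β, d − sin α + sin β) = -0.359528 rad; t = (α − φ) mod 2π = 2.485884 rad, q = (φ − β) mod 2π = 0.064042 rad → L = 1.82·(2.485884 + 4.090147 + 0.064042) = 1.82·6.640074 = 12.084934 m
LSR: p² = d² − 2 + 2cos(α−β) + 2d(sin α + sin β) = 26.704704; p = √p² = 5.167659; φ = atan2(−cos α − cos β, d + sin α + sin β) − atan2(−2, p) = 0.299876 rad; t = (φ − α) mod 2π = 4.456706 rad, q = (φ − β) mod 2π = 0.723446 rad → L = 1.82·(4.456706 + 5.167659 + 0.723446) = 1.82·10.347812 = 18.833017 m
RSL: p² = d² − 2 + 2cos(α−β) − 2d(sin α + sin β) = 17.776357; p = √p² = 4.216202; φ = atan2(cos α + cos β, d − sin α − sin β) − atan2(2, p) = -0.360500 rad; t = (α − φ) mod 2π = 2.486856 rad, q = (β − φ) mod 2π = 6.220115 rad → L = 1.82·(2.486856 + 4.216202 + 6.220115) = 1.82·12.923173 = 23.520175 m
RLR: c = (6 − d² + 2cos(α−β) + 2d(sin α − sin β))/8 = -1.091163, |c| > 1 → infeasible
LRL: c = (6 − d² + 2cos(α−β) − 2d(sin α − sin β))/8 = -4.298982, |c| > 1 → infeasible
Shortest: RSR with L = 12.084934 m ≈ 12.0849 m

12.0849 m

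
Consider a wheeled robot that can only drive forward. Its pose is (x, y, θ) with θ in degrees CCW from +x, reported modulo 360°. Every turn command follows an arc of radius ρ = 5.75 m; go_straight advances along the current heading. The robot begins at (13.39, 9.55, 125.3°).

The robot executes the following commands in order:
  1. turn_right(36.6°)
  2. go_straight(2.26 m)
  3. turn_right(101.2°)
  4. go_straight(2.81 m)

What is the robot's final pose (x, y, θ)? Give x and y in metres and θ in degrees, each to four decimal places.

set_pose: (x, y, θ) = (13.3900, 9.5500, 125.3000°), ρ = 5.75
turn_right(36.6°): centre at ρ to the right, rotate −36.6° → (12.3343, 13.0031, 88.7000°)
go_straight(2.26): x += 2.26·cos θ, y += 2.26·sin θ → (12.3855, 15.2626, 88.7000°)
turn_right(101.2°): centre at ρ to the right, rotate −101.2° → (19.3786, 20.7458, -12.5000° ≡ 347.5000°)
go_straight(2.81): x += 2.81·cos θ, y += 2.81·sin θ → (22.1220, 20.1376, 347.5000°)

(22.1220, 20.1376, 347.5000°)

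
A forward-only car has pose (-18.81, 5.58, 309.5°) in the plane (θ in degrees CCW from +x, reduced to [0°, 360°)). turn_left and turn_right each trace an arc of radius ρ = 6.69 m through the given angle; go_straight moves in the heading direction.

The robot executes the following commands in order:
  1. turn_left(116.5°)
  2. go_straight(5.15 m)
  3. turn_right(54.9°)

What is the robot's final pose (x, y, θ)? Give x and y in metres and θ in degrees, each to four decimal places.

set_pose: (x, y, θ) = (-18.8100, 5.5800, 309.5000°), ρ = 6.69
turn_left(116.5°): centre at ρ to the left, rotate +116.5° → (-7.5362, 7.1143, 426.0000° ≡ 66.0000°)
go_straight(5.15): x += 5.15·cos θ, y += 5.15·sin θ → (-5.4415, 11.8191, 66.0000°)
turn_right(54.9°): centre at ρ to the right, rotate −54.9° → (-0.6179, 15.6628, 11.1000°)

(-0.6179, 15.6628, 11.1000°)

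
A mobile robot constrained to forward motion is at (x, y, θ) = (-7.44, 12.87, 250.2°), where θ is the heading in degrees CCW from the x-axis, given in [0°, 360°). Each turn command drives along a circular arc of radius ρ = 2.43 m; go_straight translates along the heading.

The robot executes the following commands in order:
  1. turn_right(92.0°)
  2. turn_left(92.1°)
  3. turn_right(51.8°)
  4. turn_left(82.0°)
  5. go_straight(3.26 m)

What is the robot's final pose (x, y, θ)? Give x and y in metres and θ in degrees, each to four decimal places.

(-16.3599, 2.5619, 280.5000°)

set_pose: (x, y, θ) = (-7.4400, 12.8700, 250.2000°), ρ = 2.43
turn_right(92.0°): centre at ρ to the right, rotate −92.0° → (-10.6288, 11.4369, 158.2000°)
turn_left(92.1°): centre at ρ to the left, rotate +92.1° → (-13.8190, 9.9998, 250.3000°)
turn_right(51.8°): centre at ρ to the right, rotate −51.8° → (-15.3357, 8.5145, 198.5000°)
turn_left(82.0°): centre at ρ to the left, rotate +82.0° → (-16.9539, 5.7673, 280.5000°)
go_straight(3.26): x += 3.26·cos θ, y += 3.26·sin θ → (-16.3599, 2.5619, 280.5000°)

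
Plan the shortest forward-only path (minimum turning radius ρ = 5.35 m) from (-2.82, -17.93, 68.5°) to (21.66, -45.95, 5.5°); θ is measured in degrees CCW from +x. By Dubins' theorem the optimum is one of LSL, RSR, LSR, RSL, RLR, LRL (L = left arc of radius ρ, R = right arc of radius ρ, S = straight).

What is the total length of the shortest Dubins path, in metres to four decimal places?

45.9606 m

Let ψ = atan2(Δy, Δx) = atan2(-28.02, 24.48) = -48.8575° be the start→goal bearing.
Normalize: d = |goal − start| / ρ = 37.207402/5.35 = 6.954655, α = (θ_start − ψ) mod 360° = 117.3575° = 2.048275 rad, β = (θ_goal − ψ) mod 360° = 54.3575° = 0.948718 rad.
Common terms: sin α = 0.888156, cos α = -0.459542, sin β = 0.812669, cos β = 0.582725, cos(α−β) = 0.453990, d² = 48.367222. Work in radians in the unit-radius frame; every candidate has L = ρ·(t + p + q).
LSL: p² = 2 + d² − 2cos(α−β) + 2d(sin α − sin β) = 50.509215; p = √p² = 7.106984; φ = atan2(cos β − cos α, d + sin α − sin β) = 0.147185 rad; t = (φ − α) mod 2π = 4.382095 rad, q = (β − φ) mod 2π = 0.801533 rad → L = 5.35·(4.382095 + 7.106984 + 0.801533) = 5.35·12.290611 = 65.754771 m
RSR: p² = 2 + d² − 2cos(α−β) + 2d(sin β − sin α) = 48.409266; p = √p² = 6.957677; φ = atan2(cos α − cos β, d − sin α + sin β) = -0.150367 rad; t = (α − φ) mod 2π = 2.198642 rad, q = (φ − β) mod 2π = 5.184100 rad → L = 5.35·(2.198642 + 6.957677 + 5.184100) = 5.35·14.340420 = 76.721245 m
LSR: p² = d² − 2 + 2cos(α−β) + 2d(sin α + sin β) = 70.932508; p = √p² = 8.422144; φ = atan2(−cos α − cos β, d + sin α + sin β) − atan2(−2, p) = 0.218920 rad; t = (φ − α) mod 2π = 4.453830 rad, q = (φ − β) mod 2π = 5.553387 rad → L = 5.35·(4.453830 + 8.422144 + 5.553387) = 5.35·18.429361 = 98.597080 m
RSL: p² = d² − 2 + 2cos(α−β) − 2d(sin α + sin β) = 23.617897; p = √p² = 4.859825; φ = atan2(cos α + cos β, d − sin α − sin β) − atan2(2, p) = -0.366971 rad; t = (α − φ) mod 2π = 2.415246 rad, q = (β − φ) mod 2π = 1.315688 rad → L = 5.35·(2.415246 + 4.859825 + 1.315688) = 5.35·8.590759 = 45.960562 m
RLR: c = (6 − d² + 2cos(α−β) + 2d(sin α − sin β))/8 = -5.051158, |c| > 1 → infeasible
LRL: c = (6 − d² + 2cos(α−β) − 2d(sin α − sin β))/8 = -5.313652, |c| > 1 → infeasible
Shortest: RSL with L = 45.960562 m ≈ 45.9606 m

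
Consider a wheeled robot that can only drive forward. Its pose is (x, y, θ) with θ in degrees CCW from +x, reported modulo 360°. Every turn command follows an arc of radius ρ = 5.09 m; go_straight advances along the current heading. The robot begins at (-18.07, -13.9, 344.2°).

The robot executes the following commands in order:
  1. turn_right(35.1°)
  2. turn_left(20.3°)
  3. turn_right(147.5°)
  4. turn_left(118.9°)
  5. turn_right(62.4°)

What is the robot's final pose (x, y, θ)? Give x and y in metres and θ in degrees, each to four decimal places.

set_pose: (x, y, θ) = (-18.0700, -13.9000, 344.2000°), ρ = 5.09
turn_right(35.1°): centre at ρ to the right, rotate −35.1° → (-15.5058, -15.5875, 309.1000°)
turn_left(20.3°): centre at ρ to the left, rotate +20.3° → (-14.1468, -16.7586, 329.4000°)
turn_right(147.5°): centre at ρ to the right, rotate −147.5° → (-16.5690, -26.2270, 181.9000°)
turn_left(118.9°): centre at ρ to the left, rotate +118.9° → (-20.7724, -33.9205, 300.8000°)
turn_right(62.4°): centre at ρ to the right, rotate −62.4° → (-20.8092, -39.1939, 238.4000°)

(-20.8092, -39.1939, 238.4000°)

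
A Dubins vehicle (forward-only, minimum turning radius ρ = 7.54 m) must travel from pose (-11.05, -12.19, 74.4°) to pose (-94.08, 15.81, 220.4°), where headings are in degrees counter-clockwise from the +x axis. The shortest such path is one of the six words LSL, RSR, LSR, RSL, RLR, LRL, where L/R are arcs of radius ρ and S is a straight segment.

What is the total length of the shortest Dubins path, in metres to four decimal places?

Let ψ = atan2(Δy, Δx) = atan2(28.00, -83.03) = 161.3645° be the start→goal bearing.
Normalize: d = |goal − start| / ρ = 87.624089/7.54 = 11.621232, α = (θ_start − ψ) mod 360° = 273.0355° = 4.765369 rad, β = (θ_goal − ψ) mod 360° = 59.0355° = 1.030364 rad.
Common terms: sin α = -0.998597, cos α = 0.052955, sin β = 0.857486, cos β = 0.514507, cos(α−β) = -0.829038, d² = 135.053031. Work in radians in the unit-radius frame; every candidate has L = ρ·(t + p + q).
LSL: p² = 2 + d² − 2cos(α−β) + 2d(sin α − sin β) = 95.571156; p = √p² = 9.776050; φ = atan2(cos β − cos α, d + sin α − sin β) = 0.047230 rad; t = (φ − α) mod 2π = 1.565047 rad, q = (β − φ) mod 2π = 0.983134 rad → L = 7.54·(1.565047 + 9.776050 + 0.983134) = 7.54·12.324231 = 92.924701 m
RSR: p² = 2 + d² − 2cos(α−β) + 2d(sin β − sin α) = 181.851056; p = √p² = 13.485216; φ = atan2(cos α − cos β, d − sin α + sin β) = -0.034233 rad; t = (α − φ) mod 2π = 4.799602 rad, q = (φ − β) mod 2π = 5.218588 rad → L = 7.54·(4.799602 + 13.485216 + 5.218588) = 7.54·23.503406 = 177.215682 m
LSR: p² = d² − 2 + 2cos(α−β) + 2d(sin α + sin β) = 128.115201; p = √p² = 11.318799; φ = atan2(−cos α − cos β, d + sin α + sin β) − atan2(−2, p) = 0.125502 rad; t = (φ − α) mod 2π = 1.643319 rad, q = (φ − β) mod 2π = 5.378323 rad → L = 7.54·(1.643319 + 11.318799 + 5.378323) = 7.54·18.340441 = 138.286922 m
RSL: p² = d² − 2 + 2cos(α−β) − 2d(sin α + sin β) = 134.674711; p = √p² = 11.604943; φ = atan2(cos α + cos β, d − sin α − sin β) − atan2(2, p) = -0.122457 rad; t = (α − φ) mod 2π = 4.887826 rad, q = (β − φ) mod 2π = 1.152822 rad → L = 7.54·(4.887826 + 11.604943 + 1.152822) = 7.54·17.645591 = 133.047757 m
RLR: c = (6 − d² + 2cos(α−β) + 2d(sin α − sin β))/8 = -21.731382, |c| > 1 → infeasible
LRL: c = (6 − d² + 2cos(α−β) − 2d(sin α − sin β))/8 = -10.946395, |c| > 1 → infeasible
Shortest: LSL with L = 92.924701 m ≈ 92.9247 m

92.9247 m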